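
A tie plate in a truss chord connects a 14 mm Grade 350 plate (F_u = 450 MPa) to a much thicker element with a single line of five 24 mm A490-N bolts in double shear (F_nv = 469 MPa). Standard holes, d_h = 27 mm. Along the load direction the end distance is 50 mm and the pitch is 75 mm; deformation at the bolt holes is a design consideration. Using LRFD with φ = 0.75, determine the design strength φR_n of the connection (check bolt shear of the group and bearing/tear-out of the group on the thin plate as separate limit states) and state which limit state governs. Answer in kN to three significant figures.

Bolt shear: A_b = π·24²/4 = 452.4 mm²; R_n = 469 × 452.4 × 5 × 2 / 1000 = 2122 kN → 0.75 × 2122 = 1590 kN.
Bearing (1.2 l_c t F_u ≤ 2.4 d t F_u): upper limit = 2.4·24·14·450 / 1000 = 362.9 kN.
  Edge l_c = 50 − 27/2 = 36.5 → r_n = 275.9 kN; interior l_c = 75 − 27 = 48 → r_n = 362.9 kN.
  R_n,bearing = 1·275.9 + 4·362.9 = 1727 kN → 0.75 × 1727 = 1300 kN.
Bearing governs: 1300 kN.

1300 kN (bearing governs)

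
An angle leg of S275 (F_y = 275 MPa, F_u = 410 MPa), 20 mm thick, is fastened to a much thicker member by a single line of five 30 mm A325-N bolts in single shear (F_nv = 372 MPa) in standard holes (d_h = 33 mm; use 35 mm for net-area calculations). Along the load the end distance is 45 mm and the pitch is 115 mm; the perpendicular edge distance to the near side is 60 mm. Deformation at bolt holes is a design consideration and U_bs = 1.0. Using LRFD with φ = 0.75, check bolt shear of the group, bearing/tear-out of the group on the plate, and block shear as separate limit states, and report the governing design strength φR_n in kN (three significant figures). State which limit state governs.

986 kN (bolt shear governs)

Bolt shear: A_b = π·30²/4 = 706.9 mm²; R_n = 372 × 706.9 × 5 × 1 / 1000 = 1315 kN → 0.75 × 1315 = 986 kN.
Bearing: edge l_c = 28.5, r_n = 280.4 kN; interior l_c = 82, r_n = 590.4 kN; R_n = 280.4 + 4·590.4 = 2642 kN → 1980 kN.
Block shear: A_gv = 10100, A_nv = 6950, A_nt = 850 mm²; R_n = min(0.6F_uA_nv, 0.6F_yA_gv) + U_bs·F_u·A_nt = 2015 kN → 1510 kN.
Bolt shear governs: 986 kN.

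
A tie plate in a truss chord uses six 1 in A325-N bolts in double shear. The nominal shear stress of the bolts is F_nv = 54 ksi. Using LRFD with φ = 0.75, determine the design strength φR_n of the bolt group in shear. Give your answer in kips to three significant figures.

382 kips

A_b = π × 1² / 4 = 0.7854 in².
R_n = F_nv · A_b · n · n_s = 54 × 0.7854 × 6 × 2 = 508.9 kips.
Design strength φR_n = 0.75 × 508.9 = 382 kips.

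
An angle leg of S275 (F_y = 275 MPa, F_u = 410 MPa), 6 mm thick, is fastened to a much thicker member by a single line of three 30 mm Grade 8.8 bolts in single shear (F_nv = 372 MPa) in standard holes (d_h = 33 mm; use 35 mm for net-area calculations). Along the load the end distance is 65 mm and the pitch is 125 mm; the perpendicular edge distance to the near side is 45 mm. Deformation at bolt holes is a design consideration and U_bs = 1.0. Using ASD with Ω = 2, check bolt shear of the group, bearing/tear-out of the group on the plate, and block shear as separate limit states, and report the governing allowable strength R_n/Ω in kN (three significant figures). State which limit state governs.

Bolt shear: A_b = π·30²/4 = 706.9 mm²; R_n = 372 × 706.9 × 3 × 1 / 1000 = 788.9 kN → 788.9 / 2 = 394 kN.
Bearing: edge l_c = 48.5, r_n = 143.2 kN; interior l_c = 92, r_n = 177.1 kN; R_n = 143.2 + 2·177.1 = 497.4 kN → 249 kN.
Block shear: A_gv = 1890, A_nv = 1365, A_nt = 165 mm²; R_n = min(0.6F_uA_nv, 0.6F_yA_gv) + U_bs·F_u·A_nt = 379.5 kN → 190 kN.
Block shear governs: 190 kN.

190 kN (block shear governs)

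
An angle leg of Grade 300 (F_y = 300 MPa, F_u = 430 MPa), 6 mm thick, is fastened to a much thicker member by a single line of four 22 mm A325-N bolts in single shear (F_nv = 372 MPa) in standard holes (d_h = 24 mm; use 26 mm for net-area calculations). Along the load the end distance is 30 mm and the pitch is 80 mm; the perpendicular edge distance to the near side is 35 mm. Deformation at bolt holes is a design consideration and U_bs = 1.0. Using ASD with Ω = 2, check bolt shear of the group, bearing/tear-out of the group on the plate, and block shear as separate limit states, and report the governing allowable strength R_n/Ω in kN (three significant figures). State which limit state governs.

Bolt shear: A_b = π·22²/4 = 380.1 mm²; R_n = 372 × 380.1 × 4 × 1 / 1000 = 565.6 kN → 565.6 / 2 = 283 kN.
Bearing: edge l_c = 18, r_n = 55.73 kN; interior l_c = 56, r_n = 136.2 kN; R_n = 55.73 + 3·136.2 = 464.4 kN → 232 kN.
Block shear: A_gv = 1620, A_nv = 1074, A_nt = 132 mm²; R_n = min(0.6F_uA_nv, 0.6F_yA_gv) + U_bs·F_u·A_nt = 333.9 kN → 167 kN.
Block shear governs: 167 kN.

167 kN (block shear governs)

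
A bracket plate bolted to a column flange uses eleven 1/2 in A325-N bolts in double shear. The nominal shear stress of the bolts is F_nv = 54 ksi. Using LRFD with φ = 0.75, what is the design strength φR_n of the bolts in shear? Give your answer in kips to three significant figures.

175 kips

A_b = π × 0.5² / 4 = 0.1963 in².
R_n = F_nv · A_b · n · n_s = 54 × 0.1963 × 11 × 2 = 233.3 kips.
Design strength φR_n = 0.75 × 233.3 = 175 kips.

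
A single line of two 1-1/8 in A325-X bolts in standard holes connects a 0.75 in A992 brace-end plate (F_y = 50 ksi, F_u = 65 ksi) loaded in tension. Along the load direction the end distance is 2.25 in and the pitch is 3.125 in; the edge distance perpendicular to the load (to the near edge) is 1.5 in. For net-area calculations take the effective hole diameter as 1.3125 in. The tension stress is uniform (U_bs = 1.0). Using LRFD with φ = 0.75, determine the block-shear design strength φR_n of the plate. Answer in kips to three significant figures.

Shear plane L_v = 2.25 + 1·3.125 = 5.375 in; A_gv = 5.375 × 0.75 = 4.031 in².
A_nv = (5.375 − 1.5·1.3125) × 0.75 = 2.555 in².
A_nt = (1.5 − 0.5·1.3125) × 0.75 = 0.6328 in².
0.6 F_u A_nv = 99.63 kips; 0.6 F_y A_gv = 120.9 kips → shear rupture governs the shear term.
R_n = 99.63 + 1.0 × 65 × 0.6328 = 140.8 kips.
Design strength φR_n = 0.75 × 140.8 = 106 kips.

106 kips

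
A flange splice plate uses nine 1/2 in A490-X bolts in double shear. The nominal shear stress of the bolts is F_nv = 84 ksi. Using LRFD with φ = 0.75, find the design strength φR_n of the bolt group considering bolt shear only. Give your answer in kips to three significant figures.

A_b = π × 0.5² / 4 = 0.1963 in².
R_n = F_nv · A_b · n · n_s = 84 × 0.1963 × 9 × 2 = 296.9 kips.
Design strength φR_n = 0.75 × 296.9 = 223 kips.

223 kips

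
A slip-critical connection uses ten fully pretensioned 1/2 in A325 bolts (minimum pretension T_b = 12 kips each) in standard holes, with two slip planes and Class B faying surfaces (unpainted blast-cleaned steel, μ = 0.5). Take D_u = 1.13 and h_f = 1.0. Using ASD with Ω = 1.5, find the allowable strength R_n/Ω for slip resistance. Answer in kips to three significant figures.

90.4 kips

R_n = μ · D_u · h_f · T_b · n_s · n_b = 0.5 × 1.13 × 1.0 × 12 × 2 × 10 = 135.6 kips.
Allowable strength R_n/Ω = 135.6 / 1.5 = 90.4 kips.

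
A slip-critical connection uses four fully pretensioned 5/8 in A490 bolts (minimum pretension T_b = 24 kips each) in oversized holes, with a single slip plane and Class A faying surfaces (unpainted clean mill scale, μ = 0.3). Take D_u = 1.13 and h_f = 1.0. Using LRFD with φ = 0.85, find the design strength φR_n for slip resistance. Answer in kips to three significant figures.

27.7 kips

R_n = μ · D_u · h_f · T_b · n_s · n_b = 0.3 × 1.13 × 1.0 × 24 × 1 × 4 = 32.54 kips.
Design strength φR_n = 0.85 × 32.54 = 27.7 kips.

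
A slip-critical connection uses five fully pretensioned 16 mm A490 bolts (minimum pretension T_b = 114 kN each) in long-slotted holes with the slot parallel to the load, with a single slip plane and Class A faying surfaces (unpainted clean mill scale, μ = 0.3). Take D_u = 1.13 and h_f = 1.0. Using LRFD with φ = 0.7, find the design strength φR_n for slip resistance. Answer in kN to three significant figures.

R_n = μ · D_u · h_f · T_b · n_s · n_b = 0.3 × 1.13 × 1.0 × 114 × 1 × 5 = 193.2 kN.
Design strength φR_n = 0.7 × 193.2 = 135 kN.

135 kN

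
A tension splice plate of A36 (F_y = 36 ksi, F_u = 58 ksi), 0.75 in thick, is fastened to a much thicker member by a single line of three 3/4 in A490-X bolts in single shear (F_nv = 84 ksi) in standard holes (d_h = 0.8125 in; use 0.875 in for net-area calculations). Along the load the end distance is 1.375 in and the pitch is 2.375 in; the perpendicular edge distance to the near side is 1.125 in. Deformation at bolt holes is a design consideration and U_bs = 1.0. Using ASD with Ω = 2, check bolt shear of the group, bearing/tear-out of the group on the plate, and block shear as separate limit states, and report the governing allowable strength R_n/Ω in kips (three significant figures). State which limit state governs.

55.7 kips (bolt shear governs)

Bolt shear: A_b = π·0.75²/4 = 0.4418 in²; R_n = 84 × 0.4418 × 3 × 1 = 111.3 kips → 111.3 / 2 = 55.7 kips.
Bearing: edge l_c = 0.9688, r_n = 50.57 kips; interior l_c = 1.562, r_n = 78.3 kips; R_n = 50.57 + 2·78.3 = 207.2 kips → 104 kips.
Block shear: A_gv = 4.594, A_nv = 2.953, A_nt = 0.5156 in²; R_n = min(0.6F_uA_nv, 0.6F_yA_gv) + U_bs·F_u·A_nt = 129.1 kips → 64.6 kips.
Bolt shear governs: 55.7 kips.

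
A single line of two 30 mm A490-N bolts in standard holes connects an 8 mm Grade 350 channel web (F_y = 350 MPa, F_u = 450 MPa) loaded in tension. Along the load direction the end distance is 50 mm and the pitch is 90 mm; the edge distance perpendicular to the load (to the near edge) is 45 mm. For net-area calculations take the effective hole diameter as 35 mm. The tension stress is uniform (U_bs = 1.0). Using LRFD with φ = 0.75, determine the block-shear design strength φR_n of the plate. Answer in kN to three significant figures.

Shear plane L_v = 50 + 1·90 = 140 mm; A_gv = 140 × 8 = 1120 mm².
A_nv = (140 − 1.5·35) × 8 = 700 mm².
A_nt = (45 − 0.5·35) × 8 = 220 mm².
0.6 F_u A_nv = 189 kN; 0.6 F_y A_gv = 235.2 kN → shear rupture governs the shear term.
R_n = 189 + 1.0 × 450 × 220 / 1000 = 288 kN.
Design strength φR_n = 0.75 × 288 = 216 kN.

216 kN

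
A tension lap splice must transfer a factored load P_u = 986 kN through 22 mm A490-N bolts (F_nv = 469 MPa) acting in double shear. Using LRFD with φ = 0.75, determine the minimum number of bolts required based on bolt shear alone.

4 bolts

A_b = π·22²/4 = 380.1 mm².
Per-bolt design strength φR_n = 0.75 × 469 × 380.1 × 2 / 1000 = 267.4 kN.
n ≥ 986 / 267.4 = 3.687 → use 4 bolts.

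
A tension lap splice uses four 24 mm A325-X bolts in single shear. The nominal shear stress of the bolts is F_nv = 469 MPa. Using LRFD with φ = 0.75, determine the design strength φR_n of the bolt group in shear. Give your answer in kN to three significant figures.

A_b = π × 24² / 4 = 452.4 mm².
R_n = F_nv · A_b · n · n_s = 469 × 452.4 × 4 × 1 / 1000 = 848.7 kN.
Design strength φR_n = 0.75 × 848.7 = 637 kN.

637 kN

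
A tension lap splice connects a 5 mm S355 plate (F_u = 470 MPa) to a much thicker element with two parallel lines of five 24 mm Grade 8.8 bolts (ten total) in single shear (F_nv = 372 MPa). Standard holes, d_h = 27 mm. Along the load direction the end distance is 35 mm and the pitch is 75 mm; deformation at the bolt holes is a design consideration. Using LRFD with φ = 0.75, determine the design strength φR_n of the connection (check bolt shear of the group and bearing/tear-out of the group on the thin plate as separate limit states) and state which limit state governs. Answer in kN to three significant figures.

Bolt shear: A_b = π·24²/4 = 452.4 mm²; R_n = 372 × 452.4 × 10 × 1 / 1000 = 1683 kN → 0.75 × 1683 = 1260 kN.
Bearing (1.2 l_c t F_u ≤ 2.4 d t F_u): upper limit = 2.4·24·5·470 / 1000 = 135.4 kN.
  Edge l_c = 35 − 27/2 = 21.5 → r_n = 60.63 kN; interior l_c = 75 − 27 = 48 → r_n = 135.4 kN.
  R_n,bearing = 2·60.63 + 8·135.4 = 1204 kN → 0.75 × 1204 = 903 kN.
Bearing governs: 903 kN.

903 kN (bearing governs)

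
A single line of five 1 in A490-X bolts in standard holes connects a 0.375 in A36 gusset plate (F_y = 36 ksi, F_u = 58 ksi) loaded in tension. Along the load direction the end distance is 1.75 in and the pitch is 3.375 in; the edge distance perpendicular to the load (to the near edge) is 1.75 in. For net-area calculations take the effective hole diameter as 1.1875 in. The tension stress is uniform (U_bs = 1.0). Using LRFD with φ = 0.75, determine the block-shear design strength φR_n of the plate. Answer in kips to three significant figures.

112 kips

Shear plane L_v = 1.75 + 4·3.375 = 15.25 in; A_gv = 15.25 × 0.375 = 5.719 in².
A_nv = (15.25 − 4.5·1.1875) × 0.375 = 3.715 in².
A_nt = (1.75 − 0.5·1.1875) × 0.375 = 0.4336 in².
0.6 F_u A_nv = 129.3 kips; 0.6 F_y A_gv = 123.5 kips → shear yielding governs the shear term.
R_n = 123.5 + 1.0 × 58 × 0.4336 = 148.7 kips.
Design strength φR_n = 0.75 × 148.7 = 112 kips.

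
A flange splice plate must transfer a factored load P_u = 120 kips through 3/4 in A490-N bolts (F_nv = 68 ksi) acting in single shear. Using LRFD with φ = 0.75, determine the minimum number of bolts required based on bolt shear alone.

6 bolts

A_b = π·0.75²/4 = 0.4418 in².
Per-bolt design strength φR_n = 0.75 × 68 × 0.4418 × 1 = 22.53 kips.
n ≥ 120 / 22.53 = 5.326 → use 6 bolts.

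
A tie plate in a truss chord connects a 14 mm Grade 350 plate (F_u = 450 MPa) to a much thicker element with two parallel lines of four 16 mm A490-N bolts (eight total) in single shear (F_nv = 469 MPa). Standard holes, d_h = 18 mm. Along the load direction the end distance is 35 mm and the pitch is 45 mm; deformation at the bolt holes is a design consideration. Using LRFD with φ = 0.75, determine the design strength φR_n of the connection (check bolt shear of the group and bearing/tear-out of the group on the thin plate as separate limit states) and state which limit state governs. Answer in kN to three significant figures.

Bolt shear: A_b = π·16²/4 = 201.1 mm²; R_n = 469 × 201.1 × 8 × 1 / 1000 = 754.4 kN → 0.75 × 754.4 = 566 kN.
Bearing (1.2 l_c t F_u ≤ 2.4 d t F_u): upper limit = 2.4·16·14·450 / 1000 = 241.9 kN.
  Edge l_c = 35 − 18/2 = 26 → r_n = 196.6 kN; interior l_c = 45 − 18 = 27 → r_n = 204.1 kN.
  R_n,bearing = 2·196.6 + 6·204.1 = 1618 kN → 0.75 × 1618 = 1210 kN.
Bolt shear governs: 566 kN.

566 kN (bolt shear governs)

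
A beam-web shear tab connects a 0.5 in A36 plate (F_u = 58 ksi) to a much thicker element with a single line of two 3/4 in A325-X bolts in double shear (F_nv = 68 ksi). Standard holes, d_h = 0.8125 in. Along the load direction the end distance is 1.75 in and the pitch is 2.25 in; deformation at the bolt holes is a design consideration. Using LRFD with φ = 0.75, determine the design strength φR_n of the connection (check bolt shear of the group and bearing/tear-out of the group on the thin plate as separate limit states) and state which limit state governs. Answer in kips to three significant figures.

Bolt shear: A_b = π·0.75²/4 = 0.4418 in²; R_n = 68 × 0.4418 × 2 × 2 = 120.2 kips → 0.75 × 120.2 = 90.1 kips.
Bearing (1.2 l_c t F_u ≤ 2.4 d t F_u): upper limit = 2.4·0.75·0.5·58 = 52.2 kips.
  Edge l_c = 1.75 − 0.8125/2 = 1.344 → r_n = 46.76 kips; interior l_c = 2.25 − 0.8125 = 1.438 → r_n = 50.02 kips.
  R_n,bearing = 1·46.76 + 1·50.02 = 96.79 kips → 0.75 × 96.79 = 72.6 kips.
Bearing governs: 72.6 kips.

72.6 kips (bearing governs)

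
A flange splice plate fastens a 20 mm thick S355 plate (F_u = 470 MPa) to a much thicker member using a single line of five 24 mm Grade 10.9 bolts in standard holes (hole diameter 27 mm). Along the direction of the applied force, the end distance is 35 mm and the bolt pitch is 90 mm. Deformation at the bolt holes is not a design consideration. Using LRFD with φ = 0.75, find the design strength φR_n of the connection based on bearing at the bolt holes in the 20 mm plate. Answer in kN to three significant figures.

2260 kN

Per bolt r_n = 1.5 l_c t F_u ≤ 3.0 d t F_u; upper limit = 3.0 × 24 × 20 × 470 / 1000 = 676.8 kN.
Edge bolt: l_c = 35 − 27/2 = 21.5 mm → 1.5 × 21.5 × 20 × 470 / 1000 = 303.2 → r_n = 303.2 kN.
Interior bolts: l_c = 90 − 27 = 63 mm → 1.5 × 63 × 20 × 470 / 1000 = 888.3 → r_n = 676.8 kN.
R_n = 1 × 303.2 + 4 × 676.8 = 3010 kN.
Design strength φR_n = 0.75 × 3010 = 2260 kN.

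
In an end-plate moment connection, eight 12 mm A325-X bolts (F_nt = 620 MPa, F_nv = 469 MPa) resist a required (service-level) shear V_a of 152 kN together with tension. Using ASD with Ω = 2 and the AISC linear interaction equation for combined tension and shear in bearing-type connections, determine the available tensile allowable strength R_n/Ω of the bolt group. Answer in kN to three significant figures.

A_b = π·12²/4 = 113.1 mm²; f_rv = 152 × 1000 / (8 × 113.1) = 168 MPa.
F'_nt = 1.3 F_nt − (Ω F_nt / F_nv) f_rv = 1.3·620 − (2·620/469)·168 = 361.8 MPa, capped at F_nt → F'_nt = 361.8 MPa.
R_n = F'_nt · A_b · n = 361.8 × 113.1 × 8 / 1000 = 327.4 kN.
Allowable strength R_n/Ω = 327.4 / 2 = 164 kN.

164 kN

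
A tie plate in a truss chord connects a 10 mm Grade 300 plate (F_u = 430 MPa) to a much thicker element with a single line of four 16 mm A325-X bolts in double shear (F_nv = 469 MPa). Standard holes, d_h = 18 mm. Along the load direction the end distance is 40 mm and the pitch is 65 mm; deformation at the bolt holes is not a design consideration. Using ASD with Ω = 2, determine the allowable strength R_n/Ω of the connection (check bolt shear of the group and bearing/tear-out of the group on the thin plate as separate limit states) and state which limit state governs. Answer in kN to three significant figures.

377 kN (bolt shear governs)

Bolt shear: A_b = π·16²/4 = 201.1 mm²; R_n = 469 × 201.1 × 4 × 2 / 1000 = 754.4 kN → 754.4 / 2 = 377 kN.
Bearing (1.5 l_c t F_u ≤ 3.0 d t F_u): upper limit = 3.0·16·10·430 / 1000 = 206.4 kN.
  Edge l_c = 40 − 18/2 = 31 → r_n = 200 kN; interior l_c = 65 − 18 = 47 → r_n = 206.4 kN.
  R_n,bearing = 1·200 + 3·206.4 = 819.2 kN → 819.2 / 2 = 410 kN.
Bolt shear governs: 377 kN.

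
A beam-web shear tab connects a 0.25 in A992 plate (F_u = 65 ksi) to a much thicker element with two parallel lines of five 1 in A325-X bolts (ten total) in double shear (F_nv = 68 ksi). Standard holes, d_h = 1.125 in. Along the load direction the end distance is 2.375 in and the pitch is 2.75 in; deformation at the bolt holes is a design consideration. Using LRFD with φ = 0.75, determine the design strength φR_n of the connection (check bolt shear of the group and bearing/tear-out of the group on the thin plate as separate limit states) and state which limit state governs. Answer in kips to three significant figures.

Bolt shear: A_b = π·1²/4 = 0.7854 in²; R_n = 68 × 0.7854 × 10 × 2 = 1068 kips → 0.75 × 1068 = 801 kips.
Bearing (1.2 l_c t F_u ≤ 2.4 d t F_u): upper limit = 2.4·1·0.25·65 = 39 kips.
  Edge l_c = 2.375 − 1.125/2 = 1.812 → r_n = 35.34 kips; interior l_c = 2.75 − 1.125 = 1.625 → r_n = 31.69 kips.
  R_n,bearing = 2·35.34 + 8·31.69 = 324.2 kips → 0.75 × 324.2 = 243 kips.
Bearing governs: 243 kips.

243 kips (bearing governs)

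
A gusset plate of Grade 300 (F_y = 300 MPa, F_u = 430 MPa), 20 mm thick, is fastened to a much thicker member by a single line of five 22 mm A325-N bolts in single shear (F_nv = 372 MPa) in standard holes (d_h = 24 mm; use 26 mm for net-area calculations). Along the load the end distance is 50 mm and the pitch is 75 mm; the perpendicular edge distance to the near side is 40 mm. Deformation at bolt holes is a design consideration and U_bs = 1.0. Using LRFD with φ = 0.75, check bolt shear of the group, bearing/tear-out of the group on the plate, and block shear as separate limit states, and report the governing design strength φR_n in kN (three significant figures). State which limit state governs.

Bolt shear: A_b = π·22²/4 = 380.1 mm²; R_n = 372 × 380.1 × 5 × 1 / 1000 = 707 kN → 0.75 × 707 = 530 kN.
Bearing: edge l_c = 38, r_n = 392.2 kN; interior l_c = 51, r_n = 454.1 kN; R_n = 392.2 + 4·454.1 = 2208 kN → 1660 kN.
Block shear: A_gv = 7000, A_nv = 4660, A_nt = 540 mm²; R_n = min(0.6F_uA_nv, 0.6F_yA_gv) + U_bs·F_u·A_nt = 1434 kN → 1080 kN.
Bolt shear governs: 530 kN.

530 kN (bolt shear governs)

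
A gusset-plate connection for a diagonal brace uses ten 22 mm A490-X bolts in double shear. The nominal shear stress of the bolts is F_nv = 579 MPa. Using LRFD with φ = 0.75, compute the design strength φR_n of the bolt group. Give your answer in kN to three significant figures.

3300 kN

A_b = π × 22² / 4 = 380.1 mm².
R_n = F_nv · A_b · n · n_s = 579 × 380.1 × 10 × 2 / 1000 = 4402 kN.
Design strength φR_n = 0.75 × 4402 = 3300 kN.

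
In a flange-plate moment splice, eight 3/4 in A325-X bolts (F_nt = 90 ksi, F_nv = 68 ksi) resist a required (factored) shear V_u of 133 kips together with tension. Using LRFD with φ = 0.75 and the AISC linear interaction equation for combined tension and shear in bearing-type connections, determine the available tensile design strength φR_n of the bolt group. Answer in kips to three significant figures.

A_b = π·0.75²/4 = 0.4418 in²; f_rv = 133 / (8 × 0.4418) = 37.63 ksi.
F'_nt = 1.3 F_nt − (F_nt / φF_nv) f_rv = 1.3·90 − (90/(0.75·68))·37.63 = 50.59 ksi, capped at F_nt → F'_nt = 50.59 ksi.
R_n = F'_nt · A_b · n = 50.59 × 0.4418 × 8 = 178.8 kips.
Design strength φR_n = 0.75 × 178.8 = 134 kips.

134 kips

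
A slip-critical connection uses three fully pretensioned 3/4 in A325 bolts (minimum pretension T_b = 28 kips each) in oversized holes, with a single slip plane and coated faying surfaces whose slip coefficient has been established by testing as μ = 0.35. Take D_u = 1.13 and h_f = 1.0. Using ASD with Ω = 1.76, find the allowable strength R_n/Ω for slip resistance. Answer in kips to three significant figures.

R_n = μ · D_u · h_f · T_b · n_s · n_b = 0.35 × 1.13 × 1.0 × 28 × 1 × 3 = 33.22 kips.
Allowable strength R_n/Ω = 33.22 / 1.76 = 18.9 kips.

18.9 kips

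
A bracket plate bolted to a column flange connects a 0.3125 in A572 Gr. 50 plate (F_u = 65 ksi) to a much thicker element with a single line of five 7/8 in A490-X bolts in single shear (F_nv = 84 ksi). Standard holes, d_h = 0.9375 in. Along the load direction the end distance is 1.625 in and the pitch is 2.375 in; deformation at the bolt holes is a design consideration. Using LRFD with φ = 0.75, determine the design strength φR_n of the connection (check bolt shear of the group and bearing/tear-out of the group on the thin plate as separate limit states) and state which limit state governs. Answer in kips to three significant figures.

126 kips (bearing governs)

Bolt shear: A_b = π·0.875²/4 = 0.6013 in²; R_n = 84 × 0.6013 × 5 × 1 = 252.6 kips → 0.75 × 252.6 = 189 kips.
Bearing (1.2 l_c t F_u ≤ 2.4 d t F_u): upper limit = 2.4·0.875·0.3125·65 = 42.66 kips.
  Edge l_c = 1.625 − 0.9375/2 = 1.156 → r_n = 28.18 kips; interior l_c = 2.375 − 0.9375 = 1.438 → r_n = 35.04 kips.
  R_n,bearing = 1·28.18 + 4·35.04 = 168.3 kips → 0.75 × 168.3 = 126 kips.
Bearing governs: 126 kips.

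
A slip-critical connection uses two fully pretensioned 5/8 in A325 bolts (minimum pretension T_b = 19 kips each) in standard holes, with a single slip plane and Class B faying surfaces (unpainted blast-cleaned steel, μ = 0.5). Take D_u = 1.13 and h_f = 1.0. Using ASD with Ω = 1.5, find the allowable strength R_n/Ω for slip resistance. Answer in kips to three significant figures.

14.3 kips

R_n = μ · D_u · h_f · T_b · n_s · n_b = 0.5 × 1.13 × 1.0 × 19 × 1 × 2 = 21.47 kips.
Allowable strength R_n/Ω = 21.47 / 1.5 = 14.3 kips.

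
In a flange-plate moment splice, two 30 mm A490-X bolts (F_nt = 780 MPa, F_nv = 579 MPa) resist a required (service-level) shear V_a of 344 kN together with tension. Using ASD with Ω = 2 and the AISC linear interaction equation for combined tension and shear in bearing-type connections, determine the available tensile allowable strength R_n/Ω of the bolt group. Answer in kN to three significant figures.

A_b = π·30²/4 = 706.9 mm²; f_rv = 344 × 1000 / (2 × 706.9) = 243.3 MPa.
F'_nt = 1.3 F_nt − (Ω F_nt / F_nv) f_rv = 1.3·780 − (2·780/579)·243.3 = 358.4 MPa, capped at F_nt → F'_nt = 358.4 MPa.
R_n = F'_nt · A_b · n = 358.4 × 706.9 × 2 / 1000 = 506.7 kN.
Allowable strength R_n/Ω = 506.7 / 2 = 253 kN.

253 kN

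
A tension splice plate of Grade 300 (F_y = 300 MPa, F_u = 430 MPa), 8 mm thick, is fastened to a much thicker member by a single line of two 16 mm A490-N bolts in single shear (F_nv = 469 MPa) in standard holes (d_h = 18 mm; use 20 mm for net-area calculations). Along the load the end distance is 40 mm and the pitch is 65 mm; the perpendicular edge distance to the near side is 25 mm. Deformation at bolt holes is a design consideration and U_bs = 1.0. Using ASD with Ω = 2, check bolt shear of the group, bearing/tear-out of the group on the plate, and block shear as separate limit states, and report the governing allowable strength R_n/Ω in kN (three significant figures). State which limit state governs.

94.3 kN (bolt shear governs)

Bolt shear: A_b = π·16²/4 = 201.1 mm²; R_n = 469 × 201.1 × 2 × 1 / 1000 = 188.6 kN → 188.6 / 2 = 94.3 kN.
Bearing: edge l_c = 31, r_n = 128 kN; interior l_c = 47, r_n = 132.1 kN; R_n = 128 + 1·132.1 = 260.1 kN → 130 kN.
Block shear: A_gv = 840, A_nv = 600, A_nt = 120 mm²; R_n = min(0.6F_uA_nv, 0.6F_yA_gv) + U_bs·F_u·A_nt = 202.8 kN → 101 kN.
Bolt shear governs: 94.3 kN.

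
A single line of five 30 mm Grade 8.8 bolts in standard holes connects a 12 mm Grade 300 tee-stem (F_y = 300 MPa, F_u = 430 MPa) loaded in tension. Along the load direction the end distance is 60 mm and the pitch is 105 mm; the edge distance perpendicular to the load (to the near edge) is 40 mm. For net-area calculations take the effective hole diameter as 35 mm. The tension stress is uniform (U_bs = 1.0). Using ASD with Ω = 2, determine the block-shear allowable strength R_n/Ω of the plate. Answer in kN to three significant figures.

557 kN

Shear plane L_v = 60 + 4·105 = 480 mm; A_gv = 480 × 12 = 5760 mm².
A_nv = (480 − 4.5·35) × 12 = 3870 mm².
A_nt = (40 − 0.5·35) × 12 = 270 mm².
0.6 F_u A_nv = 998.5 kN; 0.6 F_y A_gv = 1037 kN → shear rupture governs the shear term.
R_n = 998.5 + 1.0 × 430 × 270 / 1000 = 1115 kN.
Allowable strength R_n/Ω = 1115 / 2 = 557 kN.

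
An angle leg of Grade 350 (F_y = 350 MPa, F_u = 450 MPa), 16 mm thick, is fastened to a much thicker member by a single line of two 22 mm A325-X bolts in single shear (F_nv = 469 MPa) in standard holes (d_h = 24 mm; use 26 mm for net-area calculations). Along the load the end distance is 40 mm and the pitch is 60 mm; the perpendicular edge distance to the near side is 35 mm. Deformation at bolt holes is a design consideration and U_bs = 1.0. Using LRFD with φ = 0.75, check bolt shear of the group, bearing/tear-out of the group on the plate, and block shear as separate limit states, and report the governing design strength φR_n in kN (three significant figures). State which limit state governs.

Bolt shear: A_b = π·22²/4 = 380.1 mm²; R_n = 469 × 380.1 × 2 × 1 / 1000 = 356.6 kN → 0.75 × 356.6 = 267 kN.
Bearing: edge l_c = 28, r_n = 241.9 kN; interior l_c = 36, r_n = 311 kN; R_n = 241.9 + 1·311 = 553 kN → 415 kN.
Block shear: A_gv = 1600, A_nv = 976, A_nt = 352 mm²; R_n = min(0.6F_uA_nv, 0.6F_yA_gv) + U_bs·F_u·A_nt = 421.9 kN → 316 kN.
Bolt shear governs: 267 kN.

267 kN (bolt shear governs)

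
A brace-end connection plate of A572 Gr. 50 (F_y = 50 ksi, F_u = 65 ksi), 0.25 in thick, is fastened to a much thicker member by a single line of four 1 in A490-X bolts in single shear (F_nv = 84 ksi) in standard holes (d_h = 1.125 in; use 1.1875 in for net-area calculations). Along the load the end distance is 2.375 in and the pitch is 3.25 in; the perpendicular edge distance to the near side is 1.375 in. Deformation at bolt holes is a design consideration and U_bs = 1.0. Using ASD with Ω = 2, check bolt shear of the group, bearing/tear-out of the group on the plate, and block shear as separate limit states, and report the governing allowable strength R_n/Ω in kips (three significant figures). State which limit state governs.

Bolt shear: A_b = π·1²/4 = 0.7854 in²; R_n = 84 × 0.7854 × 4 × 1 = 263.9 kips → 263.9 / 2 = 132 kips.
Bearing: edge l_c = 1.812, r_n = 35.34 kips; interior l_c = 2.125, r_n = 39 kips; R_n = 35.34 + 3·39 = 152.3 kips → 76.2 kips.
Block shear: A_gv = 3.031, A_nv = 1.992, A_nt = 0.1953 in²; R_n = min(0.6F_uA_nv, 0.6F_yA_gv) + U_bs·F_u·A_nt = 90.39 kips → 45.2 kips.
Block shear governs: 45.2 kips.

45.2 kips (block shear governs)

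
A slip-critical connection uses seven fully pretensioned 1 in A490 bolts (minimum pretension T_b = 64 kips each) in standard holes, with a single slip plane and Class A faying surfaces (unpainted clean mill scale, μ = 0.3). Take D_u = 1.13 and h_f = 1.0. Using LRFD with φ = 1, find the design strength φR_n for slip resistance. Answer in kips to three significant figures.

R_n = μ · D_u · h_f · T_b · n_s · n_b = 0.3 × 1.13 × 1.0 × 64 × 1 × 7 = 151.9 kips.
Design strength φR_n = 1 × 151.9 = 152 kips.

152 kips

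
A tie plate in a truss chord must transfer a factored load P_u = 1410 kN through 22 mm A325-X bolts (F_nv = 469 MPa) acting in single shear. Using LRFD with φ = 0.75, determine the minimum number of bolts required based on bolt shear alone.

A_b = π·22²/4 = 380.1 mm².
Per-bolt design strength φR_n = 0.75 × 469 × 380.1 × 1 / 1000 = 133.7 kN.
n ≥ 1410 / 133.7 = 10.55 → use 11 bolts.

11 bolts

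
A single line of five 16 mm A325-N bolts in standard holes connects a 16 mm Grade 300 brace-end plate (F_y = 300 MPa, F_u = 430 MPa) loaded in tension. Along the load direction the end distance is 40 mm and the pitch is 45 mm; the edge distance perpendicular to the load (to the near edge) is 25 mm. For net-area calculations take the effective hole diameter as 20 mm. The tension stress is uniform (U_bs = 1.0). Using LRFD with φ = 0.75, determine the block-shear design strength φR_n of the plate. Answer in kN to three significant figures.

480 kN

Shear plane L_v = 40 + 4·45 = 220 mm; A_gv = 220 × 16 = 3520 mm².
A_nv = (220 − 4.5·20) × 16 = 2080 mm².
A_nt = (25 − 0.5·20) × 16 = 240 mm².
0.6 F_u A_nv = 536.6 kN; 0.6 F_y A_gv = 633.6 kN → shear rupture governs the shear term.
R_n = 536.6 + 1.0 × 430 × 240 / 1000 = 639.8 kN.
Design strength φR_n = 0.75 × 639.8 = 480 kN.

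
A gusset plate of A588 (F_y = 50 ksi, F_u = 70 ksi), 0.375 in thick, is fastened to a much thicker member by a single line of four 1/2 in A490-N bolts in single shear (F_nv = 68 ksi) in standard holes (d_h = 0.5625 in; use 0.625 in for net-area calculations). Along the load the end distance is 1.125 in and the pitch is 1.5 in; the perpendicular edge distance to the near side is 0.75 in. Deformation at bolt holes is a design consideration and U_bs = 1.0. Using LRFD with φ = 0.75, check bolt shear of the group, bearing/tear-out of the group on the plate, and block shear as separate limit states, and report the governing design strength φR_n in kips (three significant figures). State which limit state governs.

Bolt shear: A_b = π·0.5²/4 = 0.1963 in²; R_n = 68 × 0.1963 × 4 × 1 = 53.41 kips → 0.75 × 53.41 = 40.1 kips.
Bearing: edge l_c = 0.8438, r_n = 26.58 kips; interior l_c = 0.9375, r_n = 29.53 kips; R_n = 26.58 + 3·29.53 = 115.2 kips → 86.4 kips.
Block shear: A_gv = 2.109, A_nv = 1.289, A_nt = 0.1641 in²; R_n = min(0.6F_uA_nv, 0.6F_yA_gv) + U_bs·F_u·A_nt = 65.62 kips → 49.2 kips.
Bolt shear governs: 40.1 kips.

40.1 kips (bolt shear governs)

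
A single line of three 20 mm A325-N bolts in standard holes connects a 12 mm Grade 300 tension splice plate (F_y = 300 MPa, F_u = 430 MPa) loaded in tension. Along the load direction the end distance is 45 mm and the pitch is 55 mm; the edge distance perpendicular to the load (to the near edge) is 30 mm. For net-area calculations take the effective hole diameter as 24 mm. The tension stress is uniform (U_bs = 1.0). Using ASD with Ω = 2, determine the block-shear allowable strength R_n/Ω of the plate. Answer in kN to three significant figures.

194 kN

Shear plane L_v = 45 + 2·55 = 155 mm; A_gv = 155 × 12 = 1860 mm².
A_nv = (155 − 2.5·24) × 12 = 1140 mm².
A_nt = (30 − 0.5·24) × 12 = 216 mm².
0.6 F_u A_nv = 294.1 kN; 0.6 F_y A_gv = 334.8 kN → shear rupture governs the shear term.
R_n = 294.1 + 1.0 × 430 × 216 / 1000 = 387 kN.
Allowable strength R_n/Ω = 387 / 2 = 194 kN.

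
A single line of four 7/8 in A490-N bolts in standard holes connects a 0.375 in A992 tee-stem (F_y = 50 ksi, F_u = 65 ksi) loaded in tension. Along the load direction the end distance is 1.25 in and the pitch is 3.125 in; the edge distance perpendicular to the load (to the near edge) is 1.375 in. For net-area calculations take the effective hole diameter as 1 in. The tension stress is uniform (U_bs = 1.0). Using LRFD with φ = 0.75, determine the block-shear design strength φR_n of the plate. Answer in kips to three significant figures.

Shear plane L_v = 1.25 + 3·3.125 = 10.62 in; A_gv = 10.62 × 0.375 = 3.984 in².
A_nv = (10.62 − 3.5·1) × 0.375 = 2.672 in².
A_nt = (1.375 − 0.5·1) × 0.375 = 0.3281 in².
0.6 F_u A_nv = 104.2 kips; 0.6 F_y A_gv = 119.5 kips → shear rupture governs the shear term.
R_n = 104.2 + 1.0 × 65 × 0.3281 = 125.5 kips.
Design strength φR_n = 0.75 × 125.5 = 94.1 kips.

94.1 kips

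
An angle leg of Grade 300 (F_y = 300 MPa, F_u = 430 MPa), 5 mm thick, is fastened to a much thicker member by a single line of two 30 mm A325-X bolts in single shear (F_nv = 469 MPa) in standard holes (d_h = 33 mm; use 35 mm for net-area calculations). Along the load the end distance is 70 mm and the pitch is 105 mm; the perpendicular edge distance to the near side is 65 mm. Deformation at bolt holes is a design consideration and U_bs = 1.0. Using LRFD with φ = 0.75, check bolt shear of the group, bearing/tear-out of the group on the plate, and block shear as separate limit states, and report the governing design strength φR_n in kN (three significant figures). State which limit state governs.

Bolt shear: A_b = π·30²/4 = 706.9 mm²; R_n = 469 × 706.9 × 2 × 1 / 1000 = 663 kN → 0.75 × 663 = 497 kN.
Bearing: edge l_c = 53.5, r_n = 138 kN; interior l_c = 72, r_n = 154.8 kN; R_n = 138 + 1·154.8 = 292.8 kN → 220 kN.
Block shear: A_gv = 875, A_nv = 612.5, A_nt = 237.5 mm²; R_n = min(0.6F_uA_nv, 0.6F_yA_gv) + U_bs·F_u·A_nt = 259.6 kN → 195 kN.
Block shear governs: 195 kN.

195 kN (block shear governs)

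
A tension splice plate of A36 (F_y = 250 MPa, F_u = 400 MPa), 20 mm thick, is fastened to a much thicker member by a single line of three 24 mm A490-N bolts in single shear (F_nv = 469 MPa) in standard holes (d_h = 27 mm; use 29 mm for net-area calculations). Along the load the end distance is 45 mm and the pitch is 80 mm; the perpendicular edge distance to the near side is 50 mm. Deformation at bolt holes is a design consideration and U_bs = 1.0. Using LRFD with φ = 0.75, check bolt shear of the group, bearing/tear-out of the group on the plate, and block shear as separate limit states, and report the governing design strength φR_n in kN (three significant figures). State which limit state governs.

477 kN (bolt shear governs)

Bolt shear: A_b = π·24²/4 = 452.4 mm²; R_n = 469 × 452.4 × 3 × 1 / 1000 = 636.5 kN → 0.75 × 636.5 = 477 kN.
Bearing: edge l_c = 31.5, r_n = 302.4 kN; interior l_c = 53, r_n = 460.8 kN; R_n = 302.4 + 2·460.8 = 1224 kN → 918 kN.
Block shear: A_gv = 4100, A_nv = 2650, A_nt = 710 mm²; R_n = min(0.6F_uA_nv, 0.6F_yA_gv) + U_bs·F_u·A_nt = 899 kN → 674 kN.
Bolt shear governs: 477 kN.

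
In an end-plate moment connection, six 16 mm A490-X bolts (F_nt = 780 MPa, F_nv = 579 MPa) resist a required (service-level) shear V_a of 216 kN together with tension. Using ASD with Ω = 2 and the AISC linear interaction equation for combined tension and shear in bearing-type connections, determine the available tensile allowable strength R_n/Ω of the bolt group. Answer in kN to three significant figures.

321 kN

A_b = π·16²/4 = 201.1 mm²; f_rv = 216 × 1000 / (6 × 201.1) = 179 MPa.
F'_nt = 1.3 F_nt − (Ω F_nt / F_nv) f_rv = 1.3·780 − (2·780/579)·179 = 531.6 MPa, capped at F_nt → F'_nt = 531.6 MPa.
R_n = F'_nt · A_b · n = 531.6 × 201.1 × 6 / 1000 = 641.3 kN.
Allowable strength R_n/Ω = 641.3 / 2 = 321 kN.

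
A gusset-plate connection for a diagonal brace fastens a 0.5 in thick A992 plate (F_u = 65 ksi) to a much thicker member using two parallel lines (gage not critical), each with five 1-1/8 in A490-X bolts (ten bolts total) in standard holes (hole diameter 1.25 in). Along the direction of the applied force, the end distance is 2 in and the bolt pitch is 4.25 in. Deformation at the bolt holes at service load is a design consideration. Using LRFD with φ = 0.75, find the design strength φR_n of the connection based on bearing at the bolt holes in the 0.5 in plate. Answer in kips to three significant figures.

Per bolt r_n = 1.2 l_c t F_u ≤ 2.4 d t F_u; upper limit = 2.4 × 1.125 × 0.5 × 65 = 87.75 kips.
Edge bolt: l_c = 2 − 1.25/2 = 1.375 in → 1.2 × 1.375 × 0.5 × 65 = 53.62 → r_n = 53.62 kips.
Interior bolts: l_c = 4.25 − 1.25 = 3 in → 1.2 × 3 × 0.5 × 65 = 117 → r_n = 87.75 kips.
R_n = 2 × 53.62 + 8 × 87.75 = 809.2 kips.
Design strength φR_n = 0.75 × 809.2 = 607 kips.

607 kips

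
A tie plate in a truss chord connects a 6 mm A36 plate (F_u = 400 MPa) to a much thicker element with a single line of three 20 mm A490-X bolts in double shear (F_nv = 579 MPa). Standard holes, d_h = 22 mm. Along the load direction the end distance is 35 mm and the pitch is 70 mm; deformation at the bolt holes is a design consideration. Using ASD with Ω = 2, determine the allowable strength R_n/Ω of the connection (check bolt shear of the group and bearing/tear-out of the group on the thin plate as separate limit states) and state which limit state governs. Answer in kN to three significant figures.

Bolt shear: A_b = π·20²/4 = 314.2 mm²; R_n = 579 × 314.2 × 3 × 2 / 1000 = 1091 kN → 1091 / 2 = 546 kN.
Bearing (1.2 l_c t F_u ≤ 2.4 d t F_u): upper limit = 2.4·20·6·400 / 1000 = 115.2 kN.
  Edge l_c = 35 − 22/2 = 24 → r_n = 69.12 kN; interior l_c = 70 − 22 = 48 → r_n = 115.2 kN.
  R_n,bearing = 1·69.12 + 2·115.2 = 299.5 kN → 299.5 / 2 = 150 kN.
Bearing governs: 150 kN.

150 kN (bearing governs)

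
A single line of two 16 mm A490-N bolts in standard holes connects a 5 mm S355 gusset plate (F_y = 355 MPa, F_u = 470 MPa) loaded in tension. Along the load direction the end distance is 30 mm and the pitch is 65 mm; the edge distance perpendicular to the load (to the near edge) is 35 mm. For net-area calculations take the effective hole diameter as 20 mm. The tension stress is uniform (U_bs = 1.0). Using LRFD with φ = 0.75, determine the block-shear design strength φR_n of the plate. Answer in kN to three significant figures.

113 kN

Shear plane L_v = 30 + 1·65 = 95 mm; A_gv = 95 × 5 = 475 mm².
A_nv = (95 − 1.5·20) × 5 = 325 mm².
A_nt = (35 − 0.5·20) × 5 = 125 mm².
0.6 F_u A_nv = 91.65 kN; 0.6 F_y A_gv = 101.2 kN → shear rupture governs the shear term.
R_n = 91.65 + 1.0 × 470 × 125 / 1000 = 150.4 kN.
Design strength φR_n = 0.75 × 150.4 = 113 kN.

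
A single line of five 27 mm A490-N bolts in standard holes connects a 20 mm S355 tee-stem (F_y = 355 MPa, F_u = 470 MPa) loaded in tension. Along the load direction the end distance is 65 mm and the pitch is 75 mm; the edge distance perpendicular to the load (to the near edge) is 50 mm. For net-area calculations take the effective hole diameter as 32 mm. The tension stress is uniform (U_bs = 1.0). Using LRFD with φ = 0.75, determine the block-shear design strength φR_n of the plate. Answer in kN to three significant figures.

Shear plane L_v = 65 + 4·75 = 365 mm; A_gv = 365 × 20 = 7300 mm².
A_nv = (365 − 4.5·32) × 20 = 4420 mm².
A_nt = (50 − 0.5·32) × 20 = 680 mm².
0.6 F_u A_nv = 1246 kN; 0.6 F_y A_gv = 1555 kN → shear rupture governs the shear term.
R_n = 1246 + 1.0 × 470 × 680 / 1000 = 1566 kN.
Design strength φR_n = 0.75 × 1566 = 1170 kN.

1170 kN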